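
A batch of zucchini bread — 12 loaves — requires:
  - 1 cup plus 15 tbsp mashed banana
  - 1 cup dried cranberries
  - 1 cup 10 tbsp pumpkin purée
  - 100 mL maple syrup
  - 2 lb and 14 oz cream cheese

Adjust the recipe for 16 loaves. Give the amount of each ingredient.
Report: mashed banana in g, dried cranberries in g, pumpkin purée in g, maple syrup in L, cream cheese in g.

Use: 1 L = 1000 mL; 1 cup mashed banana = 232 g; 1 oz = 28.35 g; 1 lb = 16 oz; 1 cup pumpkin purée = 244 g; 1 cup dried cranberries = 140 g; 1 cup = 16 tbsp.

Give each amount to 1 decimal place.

Scaling factor: 16/12 = 4/3.
mashed banana: (1 cup + 15 tbsp = 1.9375 cup) × 4/3 × 232 g/cup ≈ 599.3 g
dried cranberries: 1 cup × 4/3 × 140 g/cup ≈ 186.7 g
pumpkin purée: (1 cup + 10 tbsp = 1.625 cup) × 4/3 × 244 g/cup ≈ 528.7 g
maple syrup: 100 mL × 4/3 ÷ 1000 mL/L ≈ 0.1 L
cream cheese: (2 lb + 14 oz = 2.875 lb) × 4/3 × 16 oz/lb × 28.35 g/oz = 1738.8 g

mashed banana: 599.3 g; dried cranberries: 186.7 g; pumpkin purée: 528.7 g; maple syrup: 0.1 L; cream cheese: 1738.8 g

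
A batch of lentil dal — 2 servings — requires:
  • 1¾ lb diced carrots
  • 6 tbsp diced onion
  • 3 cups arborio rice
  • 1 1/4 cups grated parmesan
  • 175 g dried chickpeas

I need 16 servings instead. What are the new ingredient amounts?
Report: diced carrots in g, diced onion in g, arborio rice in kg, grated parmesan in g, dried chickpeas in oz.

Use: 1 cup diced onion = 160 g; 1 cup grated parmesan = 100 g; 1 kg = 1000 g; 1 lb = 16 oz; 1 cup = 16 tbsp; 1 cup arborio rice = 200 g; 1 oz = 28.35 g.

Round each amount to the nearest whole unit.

Scaling factor: 16/2 = 8.
diced carrots: 1.75 lb × 8 × 16 oz/lb × 28.35 g/oz ≈ 6350 g
diced onion: 6 tbsp × 8 ÷ 16 tbsp/cup × 160 g/cup = 480 g
arborio rice: 3 cup × 8 × 200 g/cup ÷ 1000 g/kg ≈ 5 kg
grated parmesan: 1.25 cup × 8 × 100 g/cup = 1000 g
dried chickpeas: 175 g × 8 ÷ 28.35 g/oz ≈ 49 oz

diced carrots: 6350 g; diced onion: 480 g; arborio rice: 5 kg; grated parmesan: 1000 g; dried chickpeas: 49 oz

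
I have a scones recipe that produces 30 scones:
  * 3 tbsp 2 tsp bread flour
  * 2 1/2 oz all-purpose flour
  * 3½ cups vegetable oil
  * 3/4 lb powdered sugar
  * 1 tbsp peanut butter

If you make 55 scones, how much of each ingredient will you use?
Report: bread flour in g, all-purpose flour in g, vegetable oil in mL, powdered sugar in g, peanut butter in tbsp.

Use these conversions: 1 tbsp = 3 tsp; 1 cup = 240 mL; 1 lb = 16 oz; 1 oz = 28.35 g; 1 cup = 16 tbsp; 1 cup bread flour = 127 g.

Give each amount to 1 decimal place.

bread flour: 53.4 g; all-purpose flour: 129.9 g; vegetable oil: 1540.0 mL; powdered sugar: 623.7 g; peanut butter: 1.8 tbsp

Scaling factor: 55/30 = 11/6.
bread flour: (3 tbsp + 2 tsp = 11/3 tbsp) × 11/6 ÷ 16 tbsp/cup × 127 g/cup ≈ 53.4 g
all-purpose flour: 2.5 oz × 11/6 × 28.35 g/oz ≈ 129.9 g
vegetable oil: 3.5 cup × 11/6 × 240 mL/cup = 1540.0 mL
powdered sugar: 0.75 lb × 11/6 × 16 oz/lb × 28.35 g/oz = 623.7 g
peanut butter: 1 tbsp × 11/6 ≈ 1.8 tbsp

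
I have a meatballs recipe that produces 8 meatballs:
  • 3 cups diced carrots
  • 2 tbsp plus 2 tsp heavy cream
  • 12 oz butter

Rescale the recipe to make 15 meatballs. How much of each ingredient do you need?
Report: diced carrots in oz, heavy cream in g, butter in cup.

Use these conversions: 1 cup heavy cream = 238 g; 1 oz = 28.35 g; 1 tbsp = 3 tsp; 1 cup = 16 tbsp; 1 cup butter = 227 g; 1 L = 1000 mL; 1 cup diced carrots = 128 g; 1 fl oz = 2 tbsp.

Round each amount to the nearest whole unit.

Scaling factor: 15/8 = 1.875.
diced carrots: 3 cup × 15/8 × 128 g/cup ÷ 28.35 g/oz ≈ 25 oz
heavy cream: (2 tbsp + 2 tsp = 8/3 tbsp) × 15/8 ÷ 16 tbsp/cup × 238 g/cup ≈ 74 g
butter: 12 oz × 15/8 × 28.35 g/oz ÷ 227 g/cup ≈ 3 cup

diced carrots: 25 oz; heavy cream: 74 g; butter: 3 cup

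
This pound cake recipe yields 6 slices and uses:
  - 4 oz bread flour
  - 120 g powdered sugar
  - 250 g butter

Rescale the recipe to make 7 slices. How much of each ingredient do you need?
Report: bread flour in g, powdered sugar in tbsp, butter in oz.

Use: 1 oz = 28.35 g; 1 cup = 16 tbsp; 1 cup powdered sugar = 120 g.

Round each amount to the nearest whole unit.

bread flour: 132 g; powdered sugar: 19 tbsp; butter: 10 oz

Scaling factor: 7/6.
bread flour: 4 oz × 7/6 × 28.35 g/oz ≈ 132 g
powdered sugar: 120 g × 7/6 ÷ 120 g/cup × 16 tbsp/cup ≈ 19 tbsp
butter: 250 g × 7/6 ÷ 28.35 g/oz ≈ 10 oz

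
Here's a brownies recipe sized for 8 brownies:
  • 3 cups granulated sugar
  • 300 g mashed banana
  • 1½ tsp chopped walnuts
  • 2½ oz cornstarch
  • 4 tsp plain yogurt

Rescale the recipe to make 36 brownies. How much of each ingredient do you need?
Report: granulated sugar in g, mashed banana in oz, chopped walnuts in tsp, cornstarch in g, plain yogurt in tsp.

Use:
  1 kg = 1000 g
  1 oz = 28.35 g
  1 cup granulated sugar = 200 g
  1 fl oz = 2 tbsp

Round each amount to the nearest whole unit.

granulated sugar: 2700 g; mashed banana: 48 oz; chopped walnuts: 7 tsp; cornstarch: 319 g; plain yogurt: 18 tsp

Scaling factor: 36/8 = 9/2 = 4.5.
granulated sugar: 3 cup × 9/2 × 200 g/cup = 2700 g
mashed banana: 300 g × 9/2 ÷ 28.35 g/oz ≈ 48 oz
chopped walnuts: 1.5 tsp × 9/2 ≈ 7 tsp
cornstarch: 2.5 oz × 9/2 × 28.35 g/oz ≈ 319 g
plain yogurt: 4 tsp × 9/2 = 18 tsp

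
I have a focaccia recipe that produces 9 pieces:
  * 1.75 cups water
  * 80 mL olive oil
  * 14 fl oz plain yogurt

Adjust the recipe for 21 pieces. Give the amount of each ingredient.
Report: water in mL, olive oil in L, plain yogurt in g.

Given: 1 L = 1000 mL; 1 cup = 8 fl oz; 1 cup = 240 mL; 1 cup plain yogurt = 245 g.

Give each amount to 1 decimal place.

water: 980.0 mL; olive oil: 0.2 L; plain yogurt: 1000.4 g

Scaling factor: 21/9 = 7/3.
water: 1.75 cup × 7/3 × 240 mL/cup = 980.0 mL
olive oil: 80 mL × 7/3 ÷ 1000 mL/L ≈ 0.2 L
plain yogurt: 14 fl oz × 7/3 ÷ 8 fl oz/cup × 245 g/cup ≈ 1000.4 g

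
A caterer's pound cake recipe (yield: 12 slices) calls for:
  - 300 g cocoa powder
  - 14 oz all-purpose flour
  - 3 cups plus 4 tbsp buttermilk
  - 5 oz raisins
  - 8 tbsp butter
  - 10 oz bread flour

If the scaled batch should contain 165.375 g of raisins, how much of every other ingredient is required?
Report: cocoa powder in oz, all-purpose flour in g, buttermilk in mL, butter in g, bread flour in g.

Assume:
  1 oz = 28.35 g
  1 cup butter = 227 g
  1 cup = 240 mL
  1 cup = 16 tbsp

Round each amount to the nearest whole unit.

The original recipe has 141.75 g of raisins, so the scaling factor is 165.375 ÷ 141.75 = 7/6.
cocoa powder: 300 g × 7/6 ÷ 28.35 g/oz ≈ 12 oz
all-purpose flour: 14 oz × 7/6 × 28.35 g/oz ≈ 463 g
buttermilk: (3 cup + 4 tbsp = 3.25 cup) × 7/6 × 240 mL/cup = 910 mL
butter: 8 tbsp × 7/6 ÷ 16 tbsp/cup × 227 g/cup ≈ 132 g
bread flour: 10 oz × 7/6 × 28.35 g/oz ≈ 331 g

cocoa powder: 12 oz; all-purpose flour: 463 g; buttermilk: 910 mL; butter: 132 g; bread flour: 331 g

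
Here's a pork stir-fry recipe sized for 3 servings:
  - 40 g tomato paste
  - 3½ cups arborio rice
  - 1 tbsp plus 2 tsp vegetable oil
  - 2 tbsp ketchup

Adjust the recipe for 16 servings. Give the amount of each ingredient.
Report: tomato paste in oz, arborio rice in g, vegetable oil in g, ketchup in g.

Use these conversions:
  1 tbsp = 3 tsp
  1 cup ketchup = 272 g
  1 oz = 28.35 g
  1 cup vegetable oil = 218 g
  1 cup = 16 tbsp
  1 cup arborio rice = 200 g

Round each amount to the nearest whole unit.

Scaling factor: 16/3.
tomato paste: 40 g × 16/3 ÷ 28.35 g/oz ≈ 8 oz
arborio rice: 3.5 cup × 16/3 × 200 g/cup ≈ 3733 g
vegetable oil: (1 tbsp + 2 tsp = 5/3 tbsp) × 16/3 ÷ 16 tbsp/cup × 218 g/cup ≈ 121 g
ketchup: 2 tbsp × 16/3 ÷ 16 tbsp/cup × 272 g/cup ≈ 181 g

tomato paste: 8 oz; arborio rice: 3733 g; vegetable oil: 121 g; ketchup: 181 g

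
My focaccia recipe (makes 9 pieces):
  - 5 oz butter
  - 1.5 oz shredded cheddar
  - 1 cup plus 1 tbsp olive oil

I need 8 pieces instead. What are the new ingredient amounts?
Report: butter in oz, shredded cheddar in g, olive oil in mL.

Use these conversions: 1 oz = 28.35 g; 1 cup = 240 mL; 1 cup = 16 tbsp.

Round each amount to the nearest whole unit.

Scaling factor: 8/9.
butter: 5 oz × 8/9 ≈ 4 oz
shredded cheddar: 1.5 oz × 8/9 × 28.35 g/oz ≈ 38 g
olive oil: (1 cup + 1 tbsp = 1.0625 cup) × 8/9 × 240 mL/cup ≈ 227 mL

butter: 4 oz; shredded cheddar: 38 g; olive oil: 227 mL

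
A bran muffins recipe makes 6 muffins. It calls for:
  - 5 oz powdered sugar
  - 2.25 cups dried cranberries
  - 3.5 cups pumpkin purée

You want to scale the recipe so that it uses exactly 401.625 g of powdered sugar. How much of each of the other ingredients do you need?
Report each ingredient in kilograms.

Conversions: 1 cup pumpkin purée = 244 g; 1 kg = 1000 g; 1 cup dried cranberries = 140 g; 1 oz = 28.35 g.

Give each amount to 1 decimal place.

The original recipe has 141.75 g of powdered sugar, so the scaling factor is 401.625 ÷ 141.75 = 17/6.
dried cranberries: 2.25 cup × 17/6 × 140 g/cup ÷ 1000 g/kg ≈ 0.9 kg
pumpkin purée: 3.5 cup × 17/6 × 244 g/cup ÷ 1000 g/kg ≈ 2.4 kg

dried cranberries: 0.9 kg; pumpkin purée: 2.4 kg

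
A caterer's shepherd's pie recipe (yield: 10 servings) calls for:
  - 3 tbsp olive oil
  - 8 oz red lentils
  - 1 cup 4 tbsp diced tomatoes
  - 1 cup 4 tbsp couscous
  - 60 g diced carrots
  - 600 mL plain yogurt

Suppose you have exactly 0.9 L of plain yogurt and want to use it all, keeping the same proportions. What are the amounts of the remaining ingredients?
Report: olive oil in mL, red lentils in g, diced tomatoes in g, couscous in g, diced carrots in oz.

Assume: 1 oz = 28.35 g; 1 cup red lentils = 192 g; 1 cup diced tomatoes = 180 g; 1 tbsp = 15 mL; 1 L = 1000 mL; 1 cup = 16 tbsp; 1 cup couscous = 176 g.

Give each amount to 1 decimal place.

olive oil: 67.5 mL; red lentils: 340.2 g; diced tomatoes: 337.5 g; couscous: 330.0 g; diced carrots: 3.2 oz

The original recipe has 0.6 L of plain yogurt, so the scaling factor is 0.9 ÷ 0.6 = 3/2 = 1.5.
olive oil: 3 tbsp × 3/2 × 15 mL/tbsp = 67.5 mL
red lentils: 8 oz × 3/2 × 28.35 g/oz = 340.2 g
diced tomatoes: (1 cup + 4 tbsp = 1.25 cup) × 3/2 × 180 g/cup = 337.5 g
couscous: (1 cup + 4 tbsp = 1.25 cup) × 3/2 × 176 g/cup = 330.0 g
diced carrots: 60 g × 3/2 ÷ 28.35 g/oz ≈ 3.2 oz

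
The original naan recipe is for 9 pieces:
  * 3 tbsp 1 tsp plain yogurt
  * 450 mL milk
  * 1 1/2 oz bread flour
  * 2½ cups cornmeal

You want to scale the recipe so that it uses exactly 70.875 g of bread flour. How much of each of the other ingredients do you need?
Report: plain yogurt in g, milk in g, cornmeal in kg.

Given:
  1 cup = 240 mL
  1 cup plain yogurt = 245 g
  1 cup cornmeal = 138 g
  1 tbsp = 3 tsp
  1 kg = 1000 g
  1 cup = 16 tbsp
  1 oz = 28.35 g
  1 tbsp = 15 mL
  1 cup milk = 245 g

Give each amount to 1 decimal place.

The original recipe has 42.525 g of bread flour, so the scaling factor is 70.875 ÷ 42.525 = 5/3.
plain yogurt: (3 tbsp + 1 tsp = 10/3 tbsp) × 5/3 ÷ 16 tbsp/cup × 245 g/cup ≈ 85.1 g
milk: 450 mL × 5/3 ÷ 240 mL/cup × 245 g/cup ≈ 765.6 g
cornmeal: 2.5 cup × 5/3 × 138 g/cup ÷ 1000 g/kg ≈ 0.6 kg

plain yogurt: 85.1 g; milk: 765.6 g; cornmeal: 0.6 kg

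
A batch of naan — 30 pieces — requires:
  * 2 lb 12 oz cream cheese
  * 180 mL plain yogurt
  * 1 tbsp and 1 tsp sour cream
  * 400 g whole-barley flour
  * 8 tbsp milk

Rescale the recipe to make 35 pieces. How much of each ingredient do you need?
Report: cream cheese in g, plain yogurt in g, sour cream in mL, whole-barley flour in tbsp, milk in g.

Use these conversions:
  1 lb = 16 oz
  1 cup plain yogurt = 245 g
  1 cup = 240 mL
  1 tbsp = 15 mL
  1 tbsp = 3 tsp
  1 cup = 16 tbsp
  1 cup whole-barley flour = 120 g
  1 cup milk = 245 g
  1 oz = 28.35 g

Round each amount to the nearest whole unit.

cream cheese: 1455 g; plain yogurt: 214 g; sour cream: 23 mL; whole-barley flour: 62 tbsp; milk: 143 g

Scaling factor: 35/30 = 7/6.
cream cheese: (2 lb + 12 oz = 2.75 lb) × 7/6 × 16 oz/lb × 28.35 g/oz ≈ 1455 g
plain yogurt: 180 mL × 7/6 ÷ 240 mL/cup × 245 g/cup ≈ 214 g
sour cream: (1 tbsp + 1 tsp = 4/3 tbsp) × 7/6 × 15 mL/tbsp ≈ 23 mL
whole-barley flour: 400 g × 7/6 ÷ 120 g/cup × 16 tbsp/cup ≈ 62 tbsp
milk: 8 tbsp × 7/6 ÷ 16 tbsp/cup × 245 g/cup ≈ 143 g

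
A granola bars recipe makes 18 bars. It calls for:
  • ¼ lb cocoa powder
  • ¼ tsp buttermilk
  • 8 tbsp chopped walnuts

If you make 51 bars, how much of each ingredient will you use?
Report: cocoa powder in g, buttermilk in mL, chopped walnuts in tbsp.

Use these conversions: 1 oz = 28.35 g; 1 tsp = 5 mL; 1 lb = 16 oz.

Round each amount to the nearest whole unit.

cocoa powder: 321 g; buttermilk: 4 mL; chopped walnuts: 23 tbsp

Scaling factor: 51/18 = 17/6.
cocoa powder: 0.25 lb × 17/6 × 16 oz/lb × 28.35 g/oz ≈ 321 g
buttermilk: 0.25 tsp × 17/6 × 5 mL/tsp ≈ 4 mL
chopped walnuts: 8 tbsp × 17/6 ≈ 23 tbsp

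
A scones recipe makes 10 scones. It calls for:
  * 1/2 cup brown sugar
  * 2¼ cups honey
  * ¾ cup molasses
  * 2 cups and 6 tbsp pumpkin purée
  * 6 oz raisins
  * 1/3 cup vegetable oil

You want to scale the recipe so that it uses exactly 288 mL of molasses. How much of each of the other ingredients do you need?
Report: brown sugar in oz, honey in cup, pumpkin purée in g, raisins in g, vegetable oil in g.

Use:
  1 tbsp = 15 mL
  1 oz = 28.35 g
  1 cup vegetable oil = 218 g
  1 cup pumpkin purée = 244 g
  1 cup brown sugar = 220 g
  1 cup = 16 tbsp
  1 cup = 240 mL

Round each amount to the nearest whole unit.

brown sugar: 6 oz; honey: 4 cup; pumpkin purée: 927 g; raisins: 272 g; vegetable oil: 116 g

The original recipe has 180 mL of molasses, so the scaling factor is 288 ÷ 180 = 8/5 = 1.6.
brown sugar: 0.5 cup × 8/5 × 220 g/cup ÷ 28.35 g/oz ≈ 6 oz
honey: 2.25 cup × 8/5 ≈ 4 cup
pumpkin purée: (2 cup + 6 tbsp = 2.375 cup) × 8/5 × 244 g/cup ≈ 927 g
raisins: 6 oz × 8/5 × 28.35 g/oz ≈ 272 g
vegetable oil: 1/3 cup × 8/5 × 218 g/cup ≈ 116 g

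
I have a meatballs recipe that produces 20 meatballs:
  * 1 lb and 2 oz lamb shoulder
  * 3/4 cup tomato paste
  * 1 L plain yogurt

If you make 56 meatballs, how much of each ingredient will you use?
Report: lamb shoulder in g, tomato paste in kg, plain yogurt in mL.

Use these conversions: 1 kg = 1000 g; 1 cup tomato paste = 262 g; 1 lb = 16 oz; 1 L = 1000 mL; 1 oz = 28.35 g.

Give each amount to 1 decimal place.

Scaling factor: 56/20 = 14/5 = 2.8.
lamb shoulder: (1 lb + 2 oz = 1.125 lb) × 14/5 × 16 oz/lb × 28.35 g/oz ≈ 1428.8 g
tomato paste: 0.75 cup × 14/5 × 262 g/cup ÷ 1000 g/kg ≈ 0.6 kg
plain yogurt: 1 L × 14/5 × 1000 mL/L = 2800.0 mL

lamb shoulder: 1428.8 g; tomato paste: 0.6 kg; plain yogurt: 2800.0 mL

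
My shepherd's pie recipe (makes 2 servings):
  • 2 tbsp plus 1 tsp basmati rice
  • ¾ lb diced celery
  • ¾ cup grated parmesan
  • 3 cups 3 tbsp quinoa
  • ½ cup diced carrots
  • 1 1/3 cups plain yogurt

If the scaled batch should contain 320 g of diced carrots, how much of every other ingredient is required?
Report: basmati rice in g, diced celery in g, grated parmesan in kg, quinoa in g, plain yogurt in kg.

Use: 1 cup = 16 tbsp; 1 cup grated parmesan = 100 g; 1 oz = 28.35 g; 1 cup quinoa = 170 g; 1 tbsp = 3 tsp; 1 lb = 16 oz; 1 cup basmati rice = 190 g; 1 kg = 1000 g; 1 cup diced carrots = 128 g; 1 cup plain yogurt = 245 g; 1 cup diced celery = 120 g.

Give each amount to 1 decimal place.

The original recipe has 64 g of diced carrots, so the scaling factor is 320 ÷ 64 = 5.
basmati rice: (2 tbsp + 1 tsp = 7/3 tbsp) × 5 ÷ 16 tbsp/cup × 190 g/cup ≈ 138.5 g
diced celery: 0.75 lb × 5 × 16 oz/lb × 28.35 g/oz = 1701.0 g
grated parmesan: 0.75 cup × 5 × 100 g/cup ÷ 1000 g/kg ≈ 0.4 kg
quinoa: (3 cup + 3 tbsp = 3.1875 cup) × 5 × 170 g/cup ≈ 2709.4 g
plain yogurt: 4/3 cup × 5 × 245 g/cup ÷ 1000 g/kg ≈ 1.6 kg

basmati rice: 138.5 g; diced celery: 1701.0 g; grated parmesan: 0.4 kg; quinoa: 2709.4 g; plain yogurt: 1.6 kg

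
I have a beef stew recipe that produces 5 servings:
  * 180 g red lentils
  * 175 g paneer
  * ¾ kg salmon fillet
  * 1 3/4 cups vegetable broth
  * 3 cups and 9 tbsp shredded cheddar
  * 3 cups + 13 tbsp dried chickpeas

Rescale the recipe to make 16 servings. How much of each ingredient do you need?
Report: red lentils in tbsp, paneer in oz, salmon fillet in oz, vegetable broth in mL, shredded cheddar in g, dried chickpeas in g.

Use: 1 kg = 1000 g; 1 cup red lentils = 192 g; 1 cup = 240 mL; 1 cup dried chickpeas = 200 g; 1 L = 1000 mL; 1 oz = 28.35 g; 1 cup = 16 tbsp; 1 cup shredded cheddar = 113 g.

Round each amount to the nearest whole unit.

Scaling factor: 16/5 = 3.2.
red lentils: 180 g × 16/5 ÷ 192 g/cup × 16 tbsp/cup = 48 tbsp
paneer: 175 g × 16/5 ÷ 28.35 g/oz ≈ 20 oz
salmon fillet: 0.75 kg × 16/5 × 1000 g/kg ÷ 28.35 g/oz ≈ 85 oz
vegetable broth: 1.75 cup × 16/5 × 240 mL/cup = 1344 mL
shredded cheddar: (3 cup + 9 tbsp = 3.5625 cup) × 16/5 × 113 g/cup ≈ 1288 g
dried chickpeas: (3 cup + 13 tbsp = 3.8125 cup) × 16/5 × 200 g/cup = 2440 g

red lentils: 48 tbsp; paneer: 20 oz; salmon fillet: 85 oz; vegetable broth: 1344 mL; shredded cheddar: 1288 g; dried chickpeas: 2440 g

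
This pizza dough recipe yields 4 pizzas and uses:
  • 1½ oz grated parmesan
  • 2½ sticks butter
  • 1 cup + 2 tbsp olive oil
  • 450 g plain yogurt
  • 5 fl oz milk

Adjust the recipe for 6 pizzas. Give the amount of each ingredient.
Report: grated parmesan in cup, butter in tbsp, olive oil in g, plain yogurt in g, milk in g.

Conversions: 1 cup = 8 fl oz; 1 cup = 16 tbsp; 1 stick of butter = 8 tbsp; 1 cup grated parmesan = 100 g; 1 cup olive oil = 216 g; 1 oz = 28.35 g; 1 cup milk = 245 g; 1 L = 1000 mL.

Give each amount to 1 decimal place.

Scaling factor: 6/4 = 3/2 = 1.5.
grated parmesan: 1.5 oz × 3/2 × 28.35 g/oz ÷ 100 g/cup ≈ 0.6 cup
butter: 2.5 stick × 3/2 × 8 tbsp/stick = 30.0 tbsp
olive oil: (1 cup + 2 tbsp = 1.125 cup) × 3/2 × 216 g/cup = 364.5 g
plain yogurt: 450 g × 3/2 = 675.0 g
milk: 5 fl oz × 3/2 ÷ 8 fl oz/cup × 245 g/cup ≈ 229.7 g

grated parmesan: 0.6 cup; butter: 30.0 tbsp; olive oil: 364.5 g; plain yogurt: 675.0 g; milk: 229.7 g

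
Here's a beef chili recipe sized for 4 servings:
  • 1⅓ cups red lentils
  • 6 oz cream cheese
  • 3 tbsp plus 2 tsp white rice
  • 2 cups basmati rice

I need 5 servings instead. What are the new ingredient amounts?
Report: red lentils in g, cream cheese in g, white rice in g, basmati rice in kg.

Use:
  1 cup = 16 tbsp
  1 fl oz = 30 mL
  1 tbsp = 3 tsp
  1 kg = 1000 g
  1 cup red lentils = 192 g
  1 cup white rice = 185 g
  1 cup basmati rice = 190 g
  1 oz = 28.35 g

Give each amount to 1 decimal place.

Scaling factor: 5/4 = 1.25.
red lentils: 4/3 cup × 5/4 × 192 g/cup = 320.0 g
cream cheese: 6 oz × 5/4 × 28.35 g/oz ≈ 212.6 g
white rice: (3 tbsp + 2 tsp = 11/3 tbsp) × 5/4 ÷ 16 tbsp/cup × 185 g/cup ≈ 53.0 g
basmati rice: 2 cup × 5/4 × 190 g/cup ÷ 1000 g/kg ≈ 0.5 kg

red lentils: 320.0 g; cream cheese: 212.6 g; white rice: 53.0 g; basmati rice: 0.5 kg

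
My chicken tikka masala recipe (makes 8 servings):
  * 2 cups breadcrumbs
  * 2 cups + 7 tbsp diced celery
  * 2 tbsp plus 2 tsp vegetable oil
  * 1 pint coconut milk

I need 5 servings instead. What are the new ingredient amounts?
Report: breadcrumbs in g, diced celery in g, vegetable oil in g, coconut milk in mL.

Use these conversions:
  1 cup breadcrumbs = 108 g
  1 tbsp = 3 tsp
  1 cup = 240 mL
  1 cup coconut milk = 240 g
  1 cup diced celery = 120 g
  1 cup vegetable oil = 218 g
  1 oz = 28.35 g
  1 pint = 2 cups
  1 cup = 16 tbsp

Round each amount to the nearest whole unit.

Scaling factor: 5/8 = 0.625.
breadcrumbs: 2 cup × 5/8 × 108 g/cup = 135 g
diced celery: (2 cup + 7 tbsp = 2.4375 cup) × 5/8 × 120 g/cup ≈ 183 g
vegetable oil: (2 tbsp + 2 tsp = 8/3 tbsp) × 5/8 ÷ 16 tbsp/cup × 218 g/cup ≈ 23 g
coconut milk: 1 pint × 5/8 × 2 cup/pint × 240 mL/cup = 300 mL

breadcrumbs: 135 g; diced celery: 183 g; vegetable oil: 23 g; coconut milk: 300 mL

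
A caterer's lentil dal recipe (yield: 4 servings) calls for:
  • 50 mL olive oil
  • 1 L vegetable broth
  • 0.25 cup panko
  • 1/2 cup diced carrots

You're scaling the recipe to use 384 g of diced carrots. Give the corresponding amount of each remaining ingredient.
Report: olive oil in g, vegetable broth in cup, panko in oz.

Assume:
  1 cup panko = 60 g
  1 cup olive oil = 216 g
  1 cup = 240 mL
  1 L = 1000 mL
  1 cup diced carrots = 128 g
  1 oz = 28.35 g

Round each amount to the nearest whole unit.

The original recipe has 64 g of diced carrots, so the scaling factor is 384 ÷ 64 = 6.
olive oil: 50 mL × 6 ÷ 240 mL/cup × 216 g/cup = 270 g
vegetable broth: 1 L × 6 × 1000 mL/L ÷ 240 mL/cup = 25 cup
panko: 0.25 cup × 6 × 60 g/cup ÷ 28.35 g/oz ≈ 3 oz

olive oil: 270 g; vegetable broth: 25 cup; panko: 3 oz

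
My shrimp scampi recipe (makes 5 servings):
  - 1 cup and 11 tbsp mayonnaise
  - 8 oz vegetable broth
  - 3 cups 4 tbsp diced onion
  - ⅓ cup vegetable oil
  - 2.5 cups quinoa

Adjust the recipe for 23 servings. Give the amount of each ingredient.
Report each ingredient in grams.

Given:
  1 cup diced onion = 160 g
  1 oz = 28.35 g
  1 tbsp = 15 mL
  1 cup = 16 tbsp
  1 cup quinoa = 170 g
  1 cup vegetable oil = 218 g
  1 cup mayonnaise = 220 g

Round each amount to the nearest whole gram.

mayonnaise: 1708 g; vegetable broth: 1043 g; diced onion: 2392 g; vegetable oil: 334 g; quinoa: 1955 g

Scaling factor: 23/5 = 4.6.
mayonnaise: (1 cup + 11 tbsp = 1.6875 cup) × 23/5 × 220 g/cup ≈ 1708 g
vegetable broth: 8 oz × 23/5 × 28.35 g/oz ≈ 1043 g
diced onion: (3 cup + 4 tbsp = 3.25 cup) × 23/5 × 160 g/cup = 2392 g
vegetable oil: 1/3 cup × 23/5 × 218 g/cup ≈ 334 g
quinoa: 2.5 cup × 23/5 × 170 g/cup = 1955 g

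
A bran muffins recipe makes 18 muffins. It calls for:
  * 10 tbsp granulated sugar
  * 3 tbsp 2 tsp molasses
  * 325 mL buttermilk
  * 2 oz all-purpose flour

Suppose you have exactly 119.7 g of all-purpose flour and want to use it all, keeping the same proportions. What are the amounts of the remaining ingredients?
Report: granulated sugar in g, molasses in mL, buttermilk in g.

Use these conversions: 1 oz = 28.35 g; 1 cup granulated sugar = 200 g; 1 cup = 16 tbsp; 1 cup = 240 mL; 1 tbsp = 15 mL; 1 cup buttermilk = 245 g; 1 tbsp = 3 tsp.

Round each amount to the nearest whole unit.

The original recipe has 56.7 g of all-purpose flour, so the scaling factor is 119.7 ÷ 56.7 = 19/9.
granulated sugar: 10 tbsp × 19/9 ÷ 16 tbsp/cup × 200 g/cup ≈ 264 g
molasses: (3 tbsp + 2 tsp = 11/3 tbsp) × 19/9 × 15 mL/tbsp ≈ 116 mL
buttermilk: 325 mL × 19/9 ÷ 240 mL/cup × 245 g/cup ≈ 700 g

granulated sugar: 264 g; molasses: 116 mL; buttermilk: 700 g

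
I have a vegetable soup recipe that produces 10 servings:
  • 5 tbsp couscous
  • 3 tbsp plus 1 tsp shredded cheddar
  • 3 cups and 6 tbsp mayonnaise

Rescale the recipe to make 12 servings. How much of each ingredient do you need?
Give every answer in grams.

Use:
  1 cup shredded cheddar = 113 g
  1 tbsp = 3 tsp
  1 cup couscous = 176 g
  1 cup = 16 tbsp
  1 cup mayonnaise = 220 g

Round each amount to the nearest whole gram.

couscous: 66 g; shredded cheddar: 28 g; mayonnaise: 891 g

Scaling factor: 12/10 = 6/5 = 1.2.
couscous: 5 tbsp × 6/5 ÷ 16 tbsp/cup × 176 g/cup = 66 g
shredded cheddar: (3 tbsp + 1 tsp = 10/3 tbsp) × 6/5 ÷ 16 tbsp/cup × 113 g/cup ≈ 28 g
mayonnaise: (3 cup + 6 tbsp = 3.375 cup) × 6/5 × 220 g/cup = 891 g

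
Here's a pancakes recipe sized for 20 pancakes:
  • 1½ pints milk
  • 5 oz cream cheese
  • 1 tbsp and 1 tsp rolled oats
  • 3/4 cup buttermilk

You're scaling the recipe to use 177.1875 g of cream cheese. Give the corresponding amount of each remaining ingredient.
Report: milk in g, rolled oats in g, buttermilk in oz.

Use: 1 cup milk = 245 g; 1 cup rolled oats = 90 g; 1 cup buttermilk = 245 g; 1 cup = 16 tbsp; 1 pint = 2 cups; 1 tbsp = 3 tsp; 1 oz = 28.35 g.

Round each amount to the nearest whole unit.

milk: 919 g; rolled oats: 9 g; buttermilk: 8 oz

The original recipe has 141.75 g of cream cheese, so the scaling factor is 177.1875 ÷ 141.75 = 5/4 = 1.25.
milk: 1.5 pint × 5/4 × 2 cup/pint × 245 g/cup ≈ 919 g
rolled oats: (1 tbsp + 1 tsp = 4/3 tbsp) × 5/4 ÷ 16 tbsp/cup × 90 g/cup ≈ 9 g
buttermilk: 0.75 cup × 5/4 × 245 g/cup ÷ 28.35 g/oz ≈ 8 oz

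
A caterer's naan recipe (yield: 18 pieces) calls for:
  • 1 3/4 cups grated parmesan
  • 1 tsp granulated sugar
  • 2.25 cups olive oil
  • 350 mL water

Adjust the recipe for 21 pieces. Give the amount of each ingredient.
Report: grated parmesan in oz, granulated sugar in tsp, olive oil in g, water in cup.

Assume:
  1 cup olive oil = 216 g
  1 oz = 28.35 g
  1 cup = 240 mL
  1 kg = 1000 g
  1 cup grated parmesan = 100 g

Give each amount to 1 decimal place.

Scaling factor: 21/18 = 7/6.
grated parmesan: 1.75 cup × 7/6 × 100 g/cup ÷ 28.35 g/oz ≈ 7.2 oz
granulated sugar: 1 tsp × 7/6 ≈ 1.2 tsp
olive oil: 2.25 cup × 7/6 × 216 g/cup = 567.0 g
water: 350 mL × 7/6 ÷ 240 mL/cup ≈ 1.7 cup

grated parmesan: 7.2 oz; granulated sugar: 1.2 tsp; olive oil: 567.0 g; water: 1.7 cup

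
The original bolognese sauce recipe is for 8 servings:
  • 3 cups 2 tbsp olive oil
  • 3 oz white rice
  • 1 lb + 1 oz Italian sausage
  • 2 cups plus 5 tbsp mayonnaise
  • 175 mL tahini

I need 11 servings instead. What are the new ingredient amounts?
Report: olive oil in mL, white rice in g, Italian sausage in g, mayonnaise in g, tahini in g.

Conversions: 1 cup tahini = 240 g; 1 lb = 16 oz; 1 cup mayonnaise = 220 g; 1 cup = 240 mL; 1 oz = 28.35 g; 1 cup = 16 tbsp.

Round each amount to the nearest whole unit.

olive oil: 1031 mL; white rice: 117 g; Italian sausage: 663 g; mayonnaise: 700 g; tahini: 241 g

Scaling factor: 11/8 = 1.375.
olive oil: (3 cup + 2 tbsp = 3.125 cup) × 11/8 × 240 mL/cup ≈ 1031 mL
white rice: 3 oz × 11/8 × 28.35 g/oz ≈ 117 g
Italian sausage: (1 lb + 1 oz = 1.0625 lb) × 11/8 × 16 oz/lb × 28.35 g/oz ≈ 663 g
mayonnaise: (2 cup + 5 tbsp = 2.3125 cup) × 11/8 × 220 g/cup ≈ 700 g
tahini: 175 mL × 11/8 ÷ 240 mL/cup × 240 g/cup ≈ 241 g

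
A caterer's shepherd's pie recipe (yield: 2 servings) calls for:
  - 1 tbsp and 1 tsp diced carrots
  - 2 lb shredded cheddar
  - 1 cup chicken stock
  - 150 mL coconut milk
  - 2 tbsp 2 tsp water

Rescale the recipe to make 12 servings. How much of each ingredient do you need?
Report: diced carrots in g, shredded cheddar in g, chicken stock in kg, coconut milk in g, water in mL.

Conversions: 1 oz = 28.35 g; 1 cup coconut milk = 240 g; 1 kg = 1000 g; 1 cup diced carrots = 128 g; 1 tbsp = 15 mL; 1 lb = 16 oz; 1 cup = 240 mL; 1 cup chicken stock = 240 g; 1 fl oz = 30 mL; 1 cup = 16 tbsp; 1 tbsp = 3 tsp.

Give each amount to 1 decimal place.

Scaling factor: 12/2 = 6.
diced carrots: (1 tbsp + 1 tsp = 4/3 tbsp) × 6 ÷ 16 tbsp/cup × 128 g/cup = 64.0 g
shredded cheddar: 2 lb × 6 × 16 oz/lb × 28.35 g/oz = 5443.2 g
chicken stock: 1 cup × 6 × 240 g/cup ÷ 1000 g/kg ≈ 1.4 kg
coconut milk: 150 mL × 6 ÷ 240 mL/cup × 240 g/cup = 900.0 g
water: (2 tbsp + 2 tsp = 8/3 tbsp) × 6 × 15 mL/tbsp = 240.0 mL

diced carrots: 64.0 g; shredded cheddar: 5443.2 g; chicken stock: 1.4 kg; coconut milk: 900.0 g; water: 240.0 mL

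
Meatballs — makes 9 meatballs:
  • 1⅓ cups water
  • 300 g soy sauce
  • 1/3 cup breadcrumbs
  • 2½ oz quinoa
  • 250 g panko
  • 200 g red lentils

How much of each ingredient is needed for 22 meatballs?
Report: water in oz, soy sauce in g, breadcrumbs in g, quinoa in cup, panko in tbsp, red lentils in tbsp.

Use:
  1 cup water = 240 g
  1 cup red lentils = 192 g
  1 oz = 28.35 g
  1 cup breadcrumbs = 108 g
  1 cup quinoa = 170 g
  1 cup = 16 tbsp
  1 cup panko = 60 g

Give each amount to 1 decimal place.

Scaling factor: 22/9.
water: 4/3 cup × 22/9 × 240 g/cup ÷ 28.35 g/oz ≈ 27.6 oz
soy sauce: 300 g × 22/9 ≈ 733.3 g
breadcrumbs: 1/3 cup × 22/9 × 108 g/cup = 88.0 g
quinoa: 2.5 oz × 22/9 × 28.35 g/oz ÷ 170 g/cup ≈ 1.0 cup
panko: 250 g × 22/9 ÷ 60 g/cup × 16 tbsp/cup ≈ 163.0 tbsp
red lentils: 200 g × 22/9 ÷ 192 g/cup × 16 tbsp/cup ≈ 40.7 tbsp

water: 27.6 oz; soy sauce: 733.3 g; breadcrumbs: 88.0 g; quinoa: 1.0 cup; panko: 163.0 tbsp; red lentils: 40.7 tbsp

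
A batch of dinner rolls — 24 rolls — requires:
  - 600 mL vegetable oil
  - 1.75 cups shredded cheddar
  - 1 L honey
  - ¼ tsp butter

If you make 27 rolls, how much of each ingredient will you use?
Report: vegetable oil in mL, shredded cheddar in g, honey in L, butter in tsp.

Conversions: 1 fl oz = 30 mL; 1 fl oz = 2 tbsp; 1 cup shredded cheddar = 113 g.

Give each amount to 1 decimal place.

Scaling factor: 27/24 = 9/8 = 1.125.
vegetable oil: 600 mL × 9/8 = 675.0 mL
shredded cheddar: 1.75 cup × 9/8 × 113 g/cup ≈ 222.5 g
honey: 1 L × 9/8 ≈ 1.1 L
butter: 0.25 tsp × 9/8 ≈ 0.3 tsp

vegetable oil: 675.0 mL; shredded cheddar: 222.5 g; honey: 1.1 L; butter: 0.3 tsp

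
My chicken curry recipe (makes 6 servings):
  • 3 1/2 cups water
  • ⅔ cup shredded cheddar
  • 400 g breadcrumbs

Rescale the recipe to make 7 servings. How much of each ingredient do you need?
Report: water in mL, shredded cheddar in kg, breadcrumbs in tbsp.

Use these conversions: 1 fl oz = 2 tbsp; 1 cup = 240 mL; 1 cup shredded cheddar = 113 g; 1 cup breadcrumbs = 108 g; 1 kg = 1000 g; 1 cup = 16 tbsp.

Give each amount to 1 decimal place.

Scaling factor: 7/6.
water: 3.5 cup × 7/6 × 240 mL/cup = 980.0 mL
shredded cheddar: 2/3 cup × 7/6 × 113 g/cup ÷ 1000 g/kg ≈ 0.1 kg
breadcrumbs: 400 g × 7/6 ÷ 108 g/cup × 16 tbsp/cup ≈ 69.1 tbsp

water: 980.0 mL; shredded cheddar: 0.1 kg; breadcrumbs: 69.1 tbsp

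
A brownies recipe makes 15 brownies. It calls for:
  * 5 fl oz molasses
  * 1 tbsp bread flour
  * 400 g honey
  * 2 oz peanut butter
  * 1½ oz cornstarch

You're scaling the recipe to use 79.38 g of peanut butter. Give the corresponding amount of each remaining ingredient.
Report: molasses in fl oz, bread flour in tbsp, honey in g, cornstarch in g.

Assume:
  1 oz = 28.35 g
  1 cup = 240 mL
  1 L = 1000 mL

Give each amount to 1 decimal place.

The original recipe has 56.7 g of peanut butter, so the scaling factor is 79.38 ÷ 56.7 = 7/5 = 1.4.
molasses: 5 fl oz × 7/5 = 7.0 fl oz
bread flour: 1 tbsp × 7/5 = 1.4 tbsp
honey: 400 g × 7/5 = 560.0 g
cornstarch: 1.5 oz × 7/5 × 28.35 g/oz ≈ 59.5 g

molasses: 7.0 fl oz; bread flour: 1.4 tbsp; honey: 560.0 g; cornstarch: 59.5 g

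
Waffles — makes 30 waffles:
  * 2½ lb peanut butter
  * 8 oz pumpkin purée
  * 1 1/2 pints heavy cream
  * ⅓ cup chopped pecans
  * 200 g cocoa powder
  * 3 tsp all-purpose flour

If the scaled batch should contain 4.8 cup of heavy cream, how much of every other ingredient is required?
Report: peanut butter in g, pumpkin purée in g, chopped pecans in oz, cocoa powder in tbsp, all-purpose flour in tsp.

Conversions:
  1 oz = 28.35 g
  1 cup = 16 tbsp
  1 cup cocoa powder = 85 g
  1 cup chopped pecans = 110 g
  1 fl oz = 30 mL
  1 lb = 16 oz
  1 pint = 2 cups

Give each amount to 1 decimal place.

The original recipe has 3 cup of heavy cream, so the scaling factor is 4.8 ÷ 3 = 8/5 = 1.6.
peanut butter: 2.5 lb × 8/5 × 16 oz/lb × 28.35 g/oz = 1814.4 g
pumpkin purée: 8 oz × 8/5 × 28.35 g/oz ≈ 362.9 g
chopped pecans: 1/3 cup × 8/5 × 110 g/cup ÷ 28.35 g/oz ≈ 2.1 oz
cocoa powder: 200 g × 8/5 ÷ 85 g/cup × 16 tbsp/cup ≈ 60.2 tbsp
all-purpose flour: 3 tsp × 8/5 = 4.8 tsp

peanut butter: 1814.4 g; pumpkin purée: 362.9 g; chopped pecans: 2.1 oz; cocoa powder: 60.2 tbsp; all-purpose flour: 4.8 tsp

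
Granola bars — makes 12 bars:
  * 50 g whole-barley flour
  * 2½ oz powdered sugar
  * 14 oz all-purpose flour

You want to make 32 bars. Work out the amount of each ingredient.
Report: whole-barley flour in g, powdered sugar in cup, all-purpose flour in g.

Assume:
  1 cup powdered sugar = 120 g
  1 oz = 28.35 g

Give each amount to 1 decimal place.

whole-barley flour: 133.3 g; powdered sugar: 1.6 cup; all-purpose flour: 1058.4 g

Scaling factor: 32/12 = 8/3.
whole-barley flour: 50 g × 8/3 ≈ 133.3 g
powdered sugar: 2.5 oz × 8/3 × 28.35 g/oz ÷ 120 g/cup ≈ 1.6 cup
all-purpose flour: 14 oz × 8/3 × 28.35 g/oz = 1058.4 g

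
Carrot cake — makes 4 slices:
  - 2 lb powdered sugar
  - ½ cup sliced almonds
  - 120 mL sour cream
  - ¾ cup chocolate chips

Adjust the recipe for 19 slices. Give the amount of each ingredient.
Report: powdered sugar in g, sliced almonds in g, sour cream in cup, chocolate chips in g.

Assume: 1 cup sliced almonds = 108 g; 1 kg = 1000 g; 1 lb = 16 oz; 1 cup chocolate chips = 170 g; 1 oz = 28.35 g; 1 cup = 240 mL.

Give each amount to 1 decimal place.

powdered sugar: 4309.2 g; sliced almonds: 256.5 g; sour cream: 2.4 cup; chocolate chips: 605.6 g

Scaling factor: 19/4 = 4.75.
powdered sugar: 2 lb × 19/4 × 16 oz/lb × 28.35 g/oz = 4309.2 g
sliced almonds: 0.5 cup × 19/4 × 108 g/cup = 256.5 g
sour cream: 120 mL × 19/4 ÷ 240 mL/cup ≈ 2.4 cup
chocolate chips: 0.75 cup × 19/4 × 170 g/cup ≈ 605.6 g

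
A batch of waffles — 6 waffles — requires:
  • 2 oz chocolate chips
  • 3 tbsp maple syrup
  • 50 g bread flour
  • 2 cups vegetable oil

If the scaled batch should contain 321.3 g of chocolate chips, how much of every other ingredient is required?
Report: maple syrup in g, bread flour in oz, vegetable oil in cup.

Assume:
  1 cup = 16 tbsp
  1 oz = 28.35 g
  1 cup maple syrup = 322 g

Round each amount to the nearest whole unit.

The original recipe has 56.7 g of chocolate chips, so the scaling factor is 321.3 ÷ 56.7 = 17/3.
maple syrup: 3 tbsp × 17/3 ÷ 16 tbsp/cup × 322 g/cup ≈ 342 g
bread flour: 50 g × 17/3 ÷ 28.35 g/oz ≈ 10 oz
vegetable oil: 2 cup × 17/3 ≈ 11 cup

maple syrup: 342 g; bread flour: 10 oz; vegetable oil: 11 cup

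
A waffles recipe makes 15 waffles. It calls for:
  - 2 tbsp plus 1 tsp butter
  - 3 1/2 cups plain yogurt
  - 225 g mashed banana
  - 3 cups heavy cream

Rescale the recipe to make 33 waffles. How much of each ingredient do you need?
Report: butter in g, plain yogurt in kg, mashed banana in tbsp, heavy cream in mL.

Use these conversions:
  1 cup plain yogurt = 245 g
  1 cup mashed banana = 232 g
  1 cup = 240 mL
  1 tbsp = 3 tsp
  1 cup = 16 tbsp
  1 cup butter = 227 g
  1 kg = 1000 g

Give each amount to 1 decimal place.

Scaling factor: 33/15 = 11/5 = 2.2.
butter: (2 tbsp + 1 tsp = 7/3 tbsp) × 11/5 ÷ 16 tbsp/cup × 227 g/cup ≈ 72.8 g
plain yogurt: 3.5 cup × 11/5 × 245 g/cup ÷ 1000 g/kg ≈ 1.9 kg
mashed banana: 225 g × 11/5 ÷ 232 g/cup × 16 tbsp/cup ≈ 34.1 tbsp
heavy cream: 3 cup × 11/5 × 240 mL/cup = 1584.0 mL

butter: 72.8 g; plain yogurt: 1.9 kg; mashed banana: 34.1 tbsp; heavy cream: 1584.0 mL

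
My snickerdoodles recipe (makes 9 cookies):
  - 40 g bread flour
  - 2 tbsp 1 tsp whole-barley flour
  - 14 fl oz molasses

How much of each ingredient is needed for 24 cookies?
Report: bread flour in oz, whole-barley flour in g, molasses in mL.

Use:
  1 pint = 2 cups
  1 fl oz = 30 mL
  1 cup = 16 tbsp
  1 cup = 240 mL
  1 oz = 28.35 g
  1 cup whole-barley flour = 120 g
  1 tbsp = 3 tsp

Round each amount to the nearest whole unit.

bread flour: 4 oz; whole-barley flour: 47 g; molasses: 1120 mL

Scaling factor: 24/9 = 8/3.
bread flour: 40 g × 8/3 ÷ 28.35 g/oz ≈ 4 oz
whole-barley flour: (2 tbsp + 1 tsp = 7/3 tbsp) × 8/3 ÷ 16 tbsp/cup × 120 g/cup ≈ 47 g
molasses: 14 fl oz × 8/3 × 30 mL/fl oz = 1120 mL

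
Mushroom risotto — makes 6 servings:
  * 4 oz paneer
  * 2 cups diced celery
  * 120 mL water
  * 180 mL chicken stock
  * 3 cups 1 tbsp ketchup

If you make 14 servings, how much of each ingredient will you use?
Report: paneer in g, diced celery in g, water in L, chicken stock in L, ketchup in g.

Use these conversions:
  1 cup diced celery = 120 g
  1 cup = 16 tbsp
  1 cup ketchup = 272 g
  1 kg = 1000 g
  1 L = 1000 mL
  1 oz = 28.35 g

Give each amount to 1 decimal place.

paneer: 264.6 g; diced celery: 560.0 g; water: 0.3 L; chicken stock: 0.4 L; ketchup: 1943.7 g

Scaling factor: 14/6 = 7/3.
paneer: 4 oz × 7/3 × 28.35 g/oz = 264.6 g
diced celery: 2 cup × 7/3 × 120 g/cup = 560.0 g
water: 120 mL × 7/3 ÷ 1000 mL/L ≈ 0.3 L
chicken stock: 180 mL × 7/3 ÷ 1000 mL/L ≈ 0.4 L
ketchup: (3 cup + 1 tbsp = 3.0625 cup) × 7/3 × 272 g/cup ≈ 1943.7 g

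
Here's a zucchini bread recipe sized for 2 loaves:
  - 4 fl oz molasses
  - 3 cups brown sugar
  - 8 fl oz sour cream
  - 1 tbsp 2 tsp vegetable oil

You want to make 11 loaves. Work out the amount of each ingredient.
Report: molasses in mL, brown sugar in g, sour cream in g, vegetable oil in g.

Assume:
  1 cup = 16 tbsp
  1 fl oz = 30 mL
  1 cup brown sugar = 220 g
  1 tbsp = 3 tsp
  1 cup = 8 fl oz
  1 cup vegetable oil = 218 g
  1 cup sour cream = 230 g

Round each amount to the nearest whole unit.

molasses: 660 mL; brown sugar: 3630 g; sour cream: 1265 g; vegetable oil: 125 g

Scaling factor: 11/2 = 5.5.
molasses: 4 fl oz × 11/2 × 30 mL/fl oz = 660 mL
brown sugar: 3 cup × 11/2 × 220 g/cup = 3630 g
sour cream: 8 fl oz × 11/2 ÷ 8 fl oz/cup × 230 g/cup = 1265 g
vegetable oil: (1 tbsp + 2 tsp = 5/3 tbsp) × 11/2 ÷ 16 tbsp/cup × 218 g/cup ≈ 125 g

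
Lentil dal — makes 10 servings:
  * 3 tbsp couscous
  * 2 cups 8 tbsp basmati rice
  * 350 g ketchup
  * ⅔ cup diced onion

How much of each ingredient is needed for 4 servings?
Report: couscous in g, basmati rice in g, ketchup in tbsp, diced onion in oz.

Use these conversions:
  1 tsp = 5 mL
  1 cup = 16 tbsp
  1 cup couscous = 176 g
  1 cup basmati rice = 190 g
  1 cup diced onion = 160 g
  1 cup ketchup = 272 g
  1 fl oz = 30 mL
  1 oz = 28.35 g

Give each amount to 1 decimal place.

Scaling factor: 4/10 = 2/5 = 0.4.
couscous: 3 tbsp × 2/5 ÷ 16 tbsp/cup × 176 g/cup = 13.2 g
basmati rice: (2 cup + 8 tbsp = 2.5 cup) × 2/5 × 190 g/cup = 190.0 g
ketchup: 350 g × 2/5 ÷ 272 g/cup × 16 tbsp/cup ≈ 8.2 tbsp
diced onion: 2/3 cup × 2/5 × 160 g/cup ÷ 28.35 g/oz ≈ 1.5 oz

couscous: 13.2 g; basmati rice: 190.0 g; ketchup: 8.2 tbsp; diced onion: 1.5 oz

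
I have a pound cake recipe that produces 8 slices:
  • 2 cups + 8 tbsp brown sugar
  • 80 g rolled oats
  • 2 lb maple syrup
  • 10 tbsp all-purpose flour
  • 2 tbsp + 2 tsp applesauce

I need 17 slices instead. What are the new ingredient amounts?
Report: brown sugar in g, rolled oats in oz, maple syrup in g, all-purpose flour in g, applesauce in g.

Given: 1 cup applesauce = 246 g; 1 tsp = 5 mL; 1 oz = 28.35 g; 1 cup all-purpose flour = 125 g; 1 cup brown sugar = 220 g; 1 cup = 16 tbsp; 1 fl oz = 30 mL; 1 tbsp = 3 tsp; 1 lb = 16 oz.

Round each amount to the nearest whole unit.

brown sugar: 1169 g; rolled oats: 6 oz; maple syrup: 1928 g; all-purpose flour: 166 g; applesauce: 87 g

Scaling factor: 17/8 = 2.125.
brown sugar: (2 cup + 8 tbsp = 2.5 cup) × 17/8 × 220 g/cup ≈ 1169 g
rolled oats: 80 g × 17/8 ÷ 28.35 g/oz ≈ 6 oz
maple syrup: 2 lb × 17/8 × 16 oz/lb × 28.35 g/oz ≈ 1928 g
all-purpose flour: 10 tbsp × 17/8 ÷ 16 tbsp/cup × 125 g/cup ≈ 166 g
applesauce: (2 tbsp + 2 tsp = 8/3 tbsp) × 17/8 ÷ 16 tbsp/cup × 246 g/cup ≈ 87 g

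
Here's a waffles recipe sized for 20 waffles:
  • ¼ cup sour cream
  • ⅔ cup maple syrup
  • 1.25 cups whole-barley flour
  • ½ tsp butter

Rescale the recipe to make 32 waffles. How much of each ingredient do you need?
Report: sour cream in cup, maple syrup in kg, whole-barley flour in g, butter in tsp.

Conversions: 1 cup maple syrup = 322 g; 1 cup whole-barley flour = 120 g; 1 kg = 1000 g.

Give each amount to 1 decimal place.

Scaling factor: 32/20 = 8/5 = 1.6.
sour cream: 0.25 cup × 8/5 = 0.4 cup
maple syrup: 2/3 cup × 8/5 × 322 g/cup ÷ 1000 g/kg ≈ 0.3 kg
whole-barley flour: 1.25 cup × 8/5 × 120 g/cup = 240.0 g
butter: 0.5 tsp × 8/5 = 0.8 tsp

sour cream: 0.4 cup; maple syrup: 0.3 kg; whole-barley flour: 240.0 g; butter: 0.8 tsp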